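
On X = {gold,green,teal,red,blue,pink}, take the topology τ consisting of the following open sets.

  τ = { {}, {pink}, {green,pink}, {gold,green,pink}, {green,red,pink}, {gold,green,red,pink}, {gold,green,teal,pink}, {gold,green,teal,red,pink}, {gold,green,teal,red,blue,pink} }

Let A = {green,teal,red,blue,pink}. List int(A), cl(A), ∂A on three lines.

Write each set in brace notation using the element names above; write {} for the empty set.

opens ⊆ A: {}, {pink}, {green,pink}, {green,red,pink}; union → int = {green,red,pink}
complement {gold}; its interior {}; cl(A) = X∖{} = {gold,green,teal,red,blue,pink}
boundary = {gold,green,teal,red,blue,pink} ∖ {green,red,pink} = {gold,teal,blue}

int(A) = {green,red,pink}
cl(A)  = {gold,green,teal,red,blue,pink}
∂A     = {gold,teal,blue}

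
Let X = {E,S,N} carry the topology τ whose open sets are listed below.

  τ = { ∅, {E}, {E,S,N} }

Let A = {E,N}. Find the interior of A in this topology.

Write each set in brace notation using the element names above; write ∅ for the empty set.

{E}

open subsets of A: ∅, {E}; so int(A) = {E}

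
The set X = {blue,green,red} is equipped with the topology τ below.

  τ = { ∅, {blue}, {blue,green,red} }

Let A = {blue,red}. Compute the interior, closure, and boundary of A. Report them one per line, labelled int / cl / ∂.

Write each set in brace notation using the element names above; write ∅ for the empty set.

interior: largest open inside A is {blue} (from ∅, {blue})
cl via duality: int({green}) = ∅, so X∖∅ = {blue,green,red}
cl∖int = {green,red}

int(A) = {blue}
cl(A)  = {blue,green,red}
∂A     = {green,red}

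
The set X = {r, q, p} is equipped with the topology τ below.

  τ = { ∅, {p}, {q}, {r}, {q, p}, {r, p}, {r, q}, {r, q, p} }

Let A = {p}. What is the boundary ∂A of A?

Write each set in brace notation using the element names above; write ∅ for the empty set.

opens ⊆ A: ∅, {p}; union → int = {p}
complement {r, q}; its interior {r, q}; cl(A) = X∖{r, q} = {p}
boundary = {p} ∖ {p} = ∅

∅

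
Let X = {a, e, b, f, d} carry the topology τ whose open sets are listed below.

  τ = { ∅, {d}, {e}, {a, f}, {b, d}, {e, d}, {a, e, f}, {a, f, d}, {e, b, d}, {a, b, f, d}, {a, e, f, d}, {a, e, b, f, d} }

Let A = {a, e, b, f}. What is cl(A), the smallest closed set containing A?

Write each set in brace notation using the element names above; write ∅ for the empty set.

{a, e, b, f}

X∖A={d}, int(X∖A)={d}, hence cl(A)={a, e, b, f}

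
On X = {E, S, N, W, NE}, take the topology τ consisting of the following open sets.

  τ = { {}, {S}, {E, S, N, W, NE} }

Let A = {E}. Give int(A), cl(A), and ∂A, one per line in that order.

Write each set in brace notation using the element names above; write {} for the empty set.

int(A) = {}
cl(A)  = {E, N, W, NE}
∂A     = {E, N, W, NE}

interior: largest open inside A is {} (from {})
cl via duality: int({S, N, W, NE}) = {S}, so X∖{S} = {E, N, W, NE}
cl∖int = {E, N, W, NE}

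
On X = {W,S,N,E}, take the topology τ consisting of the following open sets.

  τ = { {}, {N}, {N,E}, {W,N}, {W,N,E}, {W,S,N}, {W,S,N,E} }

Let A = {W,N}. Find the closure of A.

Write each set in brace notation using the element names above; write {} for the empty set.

closure: X∖int(X∖A) = X∖{} = {W,S,N,E}

{W,S,N,E}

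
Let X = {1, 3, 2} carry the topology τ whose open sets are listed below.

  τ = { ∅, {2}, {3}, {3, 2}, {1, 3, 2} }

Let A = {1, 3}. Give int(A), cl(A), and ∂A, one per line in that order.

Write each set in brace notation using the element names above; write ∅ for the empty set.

int(A) = {3}
cl(A)  = {1, 3}
∂A     = {1}

U open, U⊆A: ∅, {3}. int(A) = ⋃ = {3}
X∖A={2}, int(X∖A)={2}, hence cl(A)={1, 3}
∂A: remove int from cl → {1}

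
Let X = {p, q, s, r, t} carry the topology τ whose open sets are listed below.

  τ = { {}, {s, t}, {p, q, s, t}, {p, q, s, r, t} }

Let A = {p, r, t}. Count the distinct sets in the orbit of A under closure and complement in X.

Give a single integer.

4

closure: X∖int(X∖A) = X∖{} = {p, q, s, r, t}
Let k=closure and c=complement:
  1. A     = {p, r, t}
  2. kA    = {p, q, s, r, t}
  3. cA    = {q, s}
  4. ckA   = {}
— saturated at 4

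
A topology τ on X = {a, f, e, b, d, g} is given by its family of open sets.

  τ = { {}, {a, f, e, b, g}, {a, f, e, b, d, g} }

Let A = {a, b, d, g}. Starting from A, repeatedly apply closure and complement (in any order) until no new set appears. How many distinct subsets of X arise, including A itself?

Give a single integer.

4

cl via duality: int({f, e}) = {}, so X∖{} = {a, f, e, b, d, g}
Write k for closure, c for complement:
  1. A     = {a, b, d, g}
  2. kA    = {a, f, e, b, d, g}
  3. cA    = {f, e}
  4. ckA   = {}
applying k or c yields no new set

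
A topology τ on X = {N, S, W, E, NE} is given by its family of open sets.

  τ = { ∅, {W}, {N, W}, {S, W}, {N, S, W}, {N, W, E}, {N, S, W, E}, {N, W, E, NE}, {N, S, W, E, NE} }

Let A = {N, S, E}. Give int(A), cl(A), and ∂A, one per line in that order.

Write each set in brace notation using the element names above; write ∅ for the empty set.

int(A) = ∅
cl(A)  = {N, S, E, NE}
∂A     = {N, S, E, NE}

open subsets of A: ∅; so int(A) = ∅
closure: X∖int(X∖A) = X∖{W} = {N, S, E, NE}
∂A = {N, S, E, NE} minus ∅ = {N, S, E, NE}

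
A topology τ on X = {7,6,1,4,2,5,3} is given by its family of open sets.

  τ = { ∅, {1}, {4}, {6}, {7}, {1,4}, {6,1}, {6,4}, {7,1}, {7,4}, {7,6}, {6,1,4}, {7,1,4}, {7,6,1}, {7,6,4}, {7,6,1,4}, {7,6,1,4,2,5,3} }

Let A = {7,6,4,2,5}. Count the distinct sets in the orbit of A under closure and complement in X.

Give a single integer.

cl via duality: int({1,3}) = {1}, so X∖{1} = {7,6,4,2,5,3}
Write k for closure, c for complement:
  1. A     = {7,6,4,2,5}
  2. kA    = {7,6,4,2,5,3}
  3. cA    = {1,3}
  4. ckA   = {1}
  5. kcA   = {1,2,5,3}
  6. ckcA  = {7,6,4}
applying k or c yields no new set

6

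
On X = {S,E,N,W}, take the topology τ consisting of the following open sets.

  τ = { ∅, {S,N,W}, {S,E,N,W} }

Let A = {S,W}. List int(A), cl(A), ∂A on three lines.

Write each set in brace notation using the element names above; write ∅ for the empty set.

open subsets of A: ∅; so int(A) = ∅
closure: X∖int(X∖A) = X∖∅ = {S,E,N,W}
∂A = {S,E,N,W} minus ∅ = {S,E,N,W}

int(A) = ∅
cl(A)  = {S,E,N,W}
∂A     = {S,E,N,W}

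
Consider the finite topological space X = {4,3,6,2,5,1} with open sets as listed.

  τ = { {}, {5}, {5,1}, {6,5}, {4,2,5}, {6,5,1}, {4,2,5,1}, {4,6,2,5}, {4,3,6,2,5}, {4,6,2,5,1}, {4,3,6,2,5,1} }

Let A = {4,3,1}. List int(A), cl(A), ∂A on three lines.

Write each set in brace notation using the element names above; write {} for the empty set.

opens ⊆ A: {}; union → int = {}
complement {6,2,5}; its interior {6,5}; cl(A) = X∖{6,5} = {4,3,2,1}
boundary = {4,3,2,1} ∖ {} = {4,3,2,1}

int(A) = {}
cl(A)  = {4,3,2,1}
∂A     = {4,3,2,1}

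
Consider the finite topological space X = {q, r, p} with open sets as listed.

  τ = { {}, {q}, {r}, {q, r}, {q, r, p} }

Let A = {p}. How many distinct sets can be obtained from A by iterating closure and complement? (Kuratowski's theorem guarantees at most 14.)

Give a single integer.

4

cl via duality: int({q, r}) = {q, r}, so X∖{q, r} = {p}
Write k for closure, c for complement:
  1. A     = {p}
  2. cA    = {q, r}
  3. kcA   = {q, r, p}
  4. ckcA  = {}
applying k or c yields no new set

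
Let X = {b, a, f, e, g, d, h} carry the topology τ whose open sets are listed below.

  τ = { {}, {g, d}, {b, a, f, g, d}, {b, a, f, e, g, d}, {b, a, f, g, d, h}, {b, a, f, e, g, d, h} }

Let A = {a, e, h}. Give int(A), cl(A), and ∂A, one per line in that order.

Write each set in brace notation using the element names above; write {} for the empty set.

int(A) = {}
cl(A)  = {b, a, f, e, h}
∂A     = {b, a, f, e, h}

open subsets of A: {}; so int(A) = {}
closure: X∖int(X∖A) = X∖{g, d} = {b, a, f, e, h}
∂A = {b, a, f, e, h} minus {} = {b, a, f, e, h}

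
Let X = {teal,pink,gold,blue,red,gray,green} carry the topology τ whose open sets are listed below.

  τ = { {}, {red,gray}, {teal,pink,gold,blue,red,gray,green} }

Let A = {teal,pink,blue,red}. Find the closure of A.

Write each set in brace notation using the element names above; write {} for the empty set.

complement {gold,gray,green}; its interior {}; cl(A) = X∖{} = {teal,pink,gold,blue,red,gray,green}

{teal,pink,gold,blue,red,gray,green}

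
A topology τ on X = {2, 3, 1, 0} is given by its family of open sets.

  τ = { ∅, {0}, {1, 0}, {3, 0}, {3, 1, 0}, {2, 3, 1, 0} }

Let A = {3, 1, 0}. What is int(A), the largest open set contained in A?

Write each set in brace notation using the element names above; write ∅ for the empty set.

{3, 1, 0}

U open, U⊆A: ∅, {0}, {3, 0}, {1, 0}, {3, 1, 0}. int(A) = ⋃ = {3, 1, 0}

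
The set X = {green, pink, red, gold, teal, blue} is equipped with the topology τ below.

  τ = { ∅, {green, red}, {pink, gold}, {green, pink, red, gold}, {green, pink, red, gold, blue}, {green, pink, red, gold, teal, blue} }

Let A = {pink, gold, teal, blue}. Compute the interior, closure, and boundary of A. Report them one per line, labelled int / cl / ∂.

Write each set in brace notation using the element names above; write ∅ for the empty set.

int(A) = {pink, gold}
cl(A)  = {pink, gold, teal, blue}
∂A     = {teal, blue}

U open, U⊆A: ∅, {pink, gold}. int(A) = ⋃ = {pink, gold}
X∖A={green, red}, int(X∖A)={green, red}, hence cl(A)={pink, gold, teal, blue}
∂A: remove int from cl → {teal, blue}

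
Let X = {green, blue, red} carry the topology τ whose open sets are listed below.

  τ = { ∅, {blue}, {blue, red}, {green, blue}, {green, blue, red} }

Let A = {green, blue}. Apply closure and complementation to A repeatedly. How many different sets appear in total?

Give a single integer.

4

complement {red}; its interior ∅; cl(A) = X∖∅ = {green, blue, red}
With k = closure, c = complement:
  1. A     = {green, blue}
  2. kA    = {green, blue, red}
  3. cA    = {red}
  4. ckA   = ∅
k, c of each give nothing new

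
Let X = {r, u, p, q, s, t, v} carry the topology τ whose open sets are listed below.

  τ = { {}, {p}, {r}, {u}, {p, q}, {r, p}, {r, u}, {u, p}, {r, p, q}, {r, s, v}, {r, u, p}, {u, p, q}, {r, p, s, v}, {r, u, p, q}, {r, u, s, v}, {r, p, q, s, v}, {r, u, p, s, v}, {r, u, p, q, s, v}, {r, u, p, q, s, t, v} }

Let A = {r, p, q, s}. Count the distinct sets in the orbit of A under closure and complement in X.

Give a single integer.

X∖A={u, t, v}, int(X∖A)={u}, hence cl(A)={r, p, q, s, t, v}
Orbit (k=closure, c=complement):
  1. A     = {r, p, q, s}
  2. kA    = {r, p, q, s, t, v}
  3. cA    = {u, t, v}
  4. ckA   = {u}
  5. kcA   = {u, s, t, v}
  6. kckA  = {u, t}
  7. ckcA  = {r, p, q}
  8. ckckA = {r, p, q, s, v}
(closed under both — stop)

8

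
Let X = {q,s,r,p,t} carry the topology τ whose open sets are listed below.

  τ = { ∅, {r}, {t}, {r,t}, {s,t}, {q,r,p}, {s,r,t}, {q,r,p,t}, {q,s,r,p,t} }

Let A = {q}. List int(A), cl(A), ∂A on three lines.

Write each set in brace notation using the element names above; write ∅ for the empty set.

opens ⊆ A: ∅; union → int = ∅
complement {s,r,p,t}; its interior {s,r,t}; cl(A) = X∖{s,r,t} = {q,p}
boundary = {q,p} ∖ ∅ = {q,p}

int(A) = ∅
cl(A)  = {q,p}
∂A     = {q,p}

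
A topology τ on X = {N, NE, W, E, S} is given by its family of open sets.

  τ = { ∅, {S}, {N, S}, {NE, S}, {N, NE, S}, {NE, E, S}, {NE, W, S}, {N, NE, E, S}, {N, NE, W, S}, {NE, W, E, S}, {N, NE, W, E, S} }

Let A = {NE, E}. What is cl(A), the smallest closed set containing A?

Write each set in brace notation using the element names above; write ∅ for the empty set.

{NE, W, E}

cl via duality: int({N, W, S}) = {N, S}, so X∖{N, S} = {NE, W, E}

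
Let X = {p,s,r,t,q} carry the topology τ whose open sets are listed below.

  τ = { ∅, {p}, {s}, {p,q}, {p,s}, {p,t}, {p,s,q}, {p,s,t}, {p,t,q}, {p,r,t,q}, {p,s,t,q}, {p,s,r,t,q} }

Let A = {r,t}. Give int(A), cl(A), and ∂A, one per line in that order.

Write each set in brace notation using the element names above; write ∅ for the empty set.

int(A) = ∅
cl(A)  = {r,t}
∂A     = {r,t}

opens ⊆ A: ∅; union → int = ∅
complement {p,s,q}; its interior {p,s,q}; cl(A) = X∖{p,s,q} = {r,t}
boundary = {r,t} ∖ ∅ = {r,t}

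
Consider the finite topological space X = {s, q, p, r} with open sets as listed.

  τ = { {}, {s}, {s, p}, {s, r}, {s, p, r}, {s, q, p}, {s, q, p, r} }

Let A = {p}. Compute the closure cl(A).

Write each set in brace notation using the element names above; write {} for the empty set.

{q, p}

closure: X∖int(X∖A) = X∖{s, r} = {q, p}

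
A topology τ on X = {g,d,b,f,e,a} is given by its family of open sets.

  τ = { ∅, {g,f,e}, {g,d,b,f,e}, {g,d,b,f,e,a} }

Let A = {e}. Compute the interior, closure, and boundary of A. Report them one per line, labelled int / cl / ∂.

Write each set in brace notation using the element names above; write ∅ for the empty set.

int(A) = ∅
cl(A)  = {g,d,b,f,e,a}
∂A     = {g,d,b,f,e,a}

interior: largest open inside A is ∅ (from ∅)
cl via duality: int({g,d,b,f,a}) = ∅, so X∖∅ = {g,d,b,f,e,a}
cl∖int = {g,d,b,f,e,a}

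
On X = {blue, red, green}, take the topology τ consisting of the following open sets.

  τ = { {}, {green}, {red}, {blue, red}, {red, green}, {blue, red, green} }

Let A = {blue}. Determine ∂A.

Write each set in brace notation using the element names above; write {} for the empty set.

open subsets of A: {}; so int(A) = {}
closure: X∖int(X∖A) = X∖{red, green} = {blue}
∂A = {blue} minus {} = {blue}

{blue}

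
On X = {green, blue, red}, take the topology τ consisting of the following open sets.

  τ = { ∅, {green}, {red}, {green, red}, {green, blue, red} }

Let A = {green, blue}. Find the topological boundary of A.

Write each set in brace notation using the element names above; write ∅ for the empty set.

U open, U⊆A: ∅, {green}. int(A) = ⋃ = {green}
X∖A={red}, int(X∖A)={red}, hence cl(A)={green, blue}
∂A: remove int from cl → {blue}

{blue}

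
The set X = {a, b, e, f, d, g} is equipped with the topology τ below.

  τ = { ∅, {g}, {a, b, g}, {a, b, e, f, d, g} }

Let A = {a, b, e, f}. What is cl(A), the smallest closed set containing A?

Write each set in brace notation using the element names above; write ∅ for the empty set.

X∖A={d, g}, int(X∖A)={g}, hence cl(A)={a, b, e, f, d}

{a, b, e, f, d}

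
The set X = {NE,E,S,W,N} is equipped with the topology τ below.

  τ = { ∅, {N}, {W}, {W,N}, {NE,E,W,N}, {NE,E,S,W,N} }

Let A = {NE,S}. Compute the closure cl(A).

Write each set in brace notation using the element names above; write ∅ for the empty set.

{NE,E,S}

complement {E,W,N}; its interior {W,N}; cl(A) = X∖{W,N} = {NE,E,S}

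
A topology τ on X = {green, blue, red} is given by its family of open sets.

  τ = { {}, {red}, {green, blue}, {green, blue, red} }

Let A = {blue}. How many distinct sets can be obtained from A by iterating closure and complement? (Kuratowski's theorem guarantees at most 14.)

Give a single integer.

6

X∖A={green, red}, int(X∖A)={red}, hence cl(A)={green, blue}
Orbit (k=closure, c=complement):
  1. A     = {blue}
  2. kA    = {green, blue}
  3. cA    = {green, red}
  4. ckA   = {red}
  5. kcA   = {green, blue, red}
  6. ckcA  = {}
(closed under both — stop)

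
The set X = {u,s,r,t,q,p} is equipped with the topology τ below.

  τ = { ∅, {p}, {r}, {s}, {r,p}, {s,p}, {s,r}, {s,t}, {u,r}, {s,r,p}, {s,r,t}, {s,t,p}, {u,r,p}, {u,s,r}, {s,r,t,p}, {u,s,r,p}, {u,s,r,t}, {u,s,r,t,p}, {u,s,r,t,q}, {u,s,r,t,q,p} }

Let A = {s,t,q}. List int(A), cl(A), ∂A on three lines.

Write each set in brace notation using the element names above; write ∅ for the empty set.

U open, U⊆A: ∅, {s}, {s,t}. int(A) = ⋃ = {s,t}
X∖A={u,r,p}, int(X∖A)={u,r,p}, hence cl(A)={s,t,q}
∂A: remove int from cl → {q}

int(A) = {s,t}
cl(A)  = {s,t,q}
∂A     = {q}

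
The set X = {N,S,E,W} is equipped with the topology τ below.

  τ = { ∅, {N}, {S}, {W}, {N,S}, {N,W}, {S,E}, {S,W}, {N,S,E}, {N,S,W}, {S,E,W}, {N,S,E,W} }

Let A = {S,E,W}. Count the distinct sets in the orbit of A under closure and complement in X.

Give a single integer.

X∖A={N}, int(X∖A)={N}, hence cl(A)={S,E,W}
Orbit (k=closure, c=complement):
  1. A     = {S,E,W}
  2. cA    = {N}
(closed under both — stop)

2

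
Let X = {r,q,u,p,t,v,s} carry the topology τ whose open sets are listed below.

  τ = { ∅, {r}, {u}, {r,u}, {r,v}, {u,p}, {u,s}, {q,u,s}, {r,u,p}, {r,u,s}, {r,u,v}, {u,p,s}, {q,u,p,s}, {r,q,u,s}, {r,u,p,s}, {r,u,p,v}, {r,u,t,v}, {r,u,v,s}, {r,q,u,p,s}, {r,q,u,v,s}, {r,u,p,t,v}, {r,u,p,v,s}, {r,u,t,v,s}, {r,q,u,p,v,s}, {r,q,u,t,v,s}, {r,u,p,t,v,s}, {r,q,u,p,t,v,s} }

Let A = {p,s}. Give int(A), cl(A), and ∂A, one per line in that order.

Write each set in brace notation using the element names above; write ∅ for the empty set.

opens ⊆ A: ∅; union → int = ∅
complement {r,q,u,t,v}; its interior {r,u,t,v}; cl(A) = X∖{r,u,t,v} = {q,p,s}
boundary = {q,p,s} ∖ ∅ = {q,p,s}

int(A) = ∅
cl(A)  = {q,p,s}
∂A     = {q,p,s}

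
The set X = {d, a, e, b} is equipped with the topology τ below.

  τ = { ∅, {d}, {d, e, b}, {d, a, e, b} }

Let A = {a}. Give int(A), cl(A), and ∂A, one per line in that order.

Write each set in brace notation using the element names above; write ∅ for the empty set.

int(A) = ∅
cl(A)  = {a}
∂A     = {a}

U open, U⊆A: ∅. int(A) = ⋃ = ∅
X∖A={d, e, b}, int(X∖A)={d, e, b}, hence cl(A)={a}
∂A: remove int from cl → {a}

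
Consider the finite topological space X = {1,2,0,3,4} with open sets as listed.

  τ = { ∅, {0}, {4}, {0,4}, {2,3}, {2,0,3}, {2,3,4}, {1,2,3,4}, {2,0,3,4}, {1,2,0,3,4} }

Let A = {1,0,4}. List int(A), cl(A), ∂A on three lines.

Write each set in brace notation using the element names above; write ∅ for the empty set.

int(A) = {0,4}
cl(A)  = {1,0,4}
∂A     = {1}

opens ⊆ A: ∅, {4}, {0}, {0,4}; union → int = {0,4}
complement {2,3}; its interior {2,3}; cl(A) = X∖{2,3} = {1,0,4}
boundary = {1,0,4} ∖ {0,4} = {1}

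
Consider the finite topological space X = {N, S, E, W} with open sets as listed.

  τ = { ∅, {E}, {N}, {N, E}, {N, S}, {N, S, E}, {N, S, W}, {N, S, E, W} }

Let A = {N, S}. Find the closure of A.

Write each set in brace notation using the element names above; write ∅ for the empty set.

cl via duality: int({E, W}) = {E}, so X∖{E} = {N, S, W}

{N, S, W}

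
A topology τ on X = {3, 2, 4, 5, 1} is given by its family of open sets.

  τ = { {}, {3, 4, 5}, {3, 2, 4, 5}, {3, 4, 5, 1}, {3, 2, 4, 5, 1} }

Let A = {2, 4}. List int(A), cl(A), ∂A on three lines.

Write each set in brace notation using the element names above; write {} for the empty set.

U open, U⊆A: {}. int(A) = ⋃ = {}
X∖A={3, 5, 1}, int(X∖A)={}, hence cl(A)={3, 2, 4, 5, 1}
∂A: remove int from cl → {3, 2, 4, 5, 1}

int(A) = {}
cl(A)  = {3, 2, 4, 5, 1}
∂A     = {3, 2, 4, 5, 1}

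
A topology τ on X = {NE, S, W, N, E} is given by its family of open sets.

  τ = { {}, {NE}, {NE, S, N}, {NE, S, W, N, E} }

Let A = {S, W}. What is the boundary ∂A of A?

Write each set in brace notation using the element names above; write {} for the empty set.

U open, U⊆A: {}. int(A) = ⋃ = {}
X∖A={NE, N, E}, int(X∖A)={NE}, hence cl(A)={S, W, N, E}
∂A: remove int from cl → {S, W, N, E}

{S, W, N, E}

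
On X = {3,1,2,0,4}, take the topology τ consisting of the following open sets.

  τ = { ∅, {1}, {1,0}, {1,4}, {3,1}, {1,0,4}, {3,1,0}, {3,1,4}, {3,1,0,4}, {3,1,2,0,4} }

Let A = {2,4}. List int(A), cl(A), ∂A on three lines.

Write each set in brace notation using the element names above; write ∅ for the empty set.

int(A) = ∅
cl(A)  = {2,4}
∂A     = {2,4}

opens ⊆ A: ∅; union → int = ∅
complement {3,1,0}; its interior {3,1,0}; cl(A) = X∖{3,1,0} = {2,4}
boundary = {2,4} ∖ ∅ = {2,4}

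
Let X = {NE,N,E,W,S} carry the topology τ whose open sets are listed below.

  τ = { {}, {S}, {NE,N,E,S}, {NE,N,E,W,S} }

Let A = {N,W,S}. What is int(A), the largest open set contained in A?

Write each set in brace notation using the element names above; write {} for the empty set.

{S}

open subsets of A: {}, {S}; so int(A) = {S}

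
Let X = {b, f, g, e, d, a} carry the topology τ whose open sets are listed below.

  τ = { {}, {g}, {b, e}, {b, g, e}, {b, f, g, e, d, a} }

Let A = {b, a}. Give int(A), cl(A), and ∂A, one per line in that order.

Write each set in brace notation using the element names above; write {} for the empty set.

U open, U⊆A: {}. int(A) = ⋃ = {}
X∖A={f, g, e, d}, int(X∖A)={g}, hence cl(A)={b, f, e, d, a}
∂A: remove int from cl → {b, f, e, d, a}

int(A) = {}
cl(A)  = {b, f, e, d, a}
∂A     = {b, f, e, d, a}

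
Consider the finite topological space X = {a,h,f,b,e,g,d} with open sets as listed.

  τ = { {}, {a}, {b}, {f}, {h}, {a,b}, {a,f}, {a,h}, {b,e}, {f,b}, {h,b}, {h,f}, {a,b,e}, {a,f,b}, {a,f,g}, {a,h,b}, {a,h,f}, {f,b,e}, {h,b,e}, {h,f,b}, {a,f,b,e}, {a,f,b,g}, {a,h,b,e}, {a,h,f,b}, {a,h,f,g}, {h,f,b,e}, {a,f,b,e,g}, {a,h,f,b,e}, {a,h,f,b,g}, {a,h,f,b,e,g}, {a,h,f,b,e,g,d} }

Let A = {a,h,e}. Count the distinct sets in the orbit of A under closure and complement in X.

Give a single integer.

closure: X∖int(X∖A) = X∖{f,b} = {a,h,e,g,d}
Let k=closure and c=complement:
  1. A     = {a,h,e}
  2. kA    = {a,h,e,g,d}
  3. cA    = {f,b,g,d}
  4. ckA   = {f,b}
  5. kcA   = {f,b,e,g,d}
  6. ckcA  = {a,h}
  7. kckcA = {a,h,g,d}
  8. ckckcA = {f,b,e}
— saturated at 8

8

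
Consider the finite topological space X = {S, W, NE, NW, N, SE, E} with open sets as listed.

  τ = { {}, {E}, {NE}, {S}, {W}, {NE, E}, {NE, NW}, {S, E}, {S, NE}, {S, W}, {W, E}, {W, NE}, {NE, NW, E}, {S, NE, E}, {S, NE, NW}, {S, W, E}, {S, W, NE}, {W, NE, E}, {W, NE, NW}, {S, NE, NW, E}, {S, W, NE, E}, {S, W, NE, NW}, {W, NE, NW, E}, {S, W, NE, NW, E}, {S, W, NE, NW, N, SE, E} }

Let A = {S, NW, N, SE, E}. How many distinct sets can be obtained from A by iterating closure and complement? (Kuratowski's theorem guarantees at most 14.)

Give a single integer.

X∖A={W, NE}, int(X∖A)={W, NE}, hence cl(A)={S, NW, N, SE, E}
Orbit (k=closure, c=complement):
  1. A     = {S, NW, N, SE, E}
  2. cA    = {W, NE}
  3. kcA   = {W, NE, NW, N, SE}
  4. ckcA  = {S, E}
  5. kckcA = {S, N, SE, E}
  6. ckckcA = {W, NE, NW}
(closed under both — stop)

6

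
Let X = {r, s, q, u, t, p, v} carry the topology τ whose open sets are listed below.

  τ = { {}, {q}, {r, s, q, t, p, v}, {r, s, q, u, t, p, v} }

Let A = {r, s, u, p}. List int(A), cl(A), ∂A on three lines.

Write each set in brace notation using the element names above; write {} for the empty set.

interior: largest open inside A is {} (from {})
cl via duality: int({q, t, v}) = {q}, so X∖{q} = {r, s, u, t, p, v}
cl∖int = {r, s, u, t, p, v}

int(A) = {}
cl(A)  = {r, s, u, t, p, v}
∂A     = {r, s, u, t, p, v}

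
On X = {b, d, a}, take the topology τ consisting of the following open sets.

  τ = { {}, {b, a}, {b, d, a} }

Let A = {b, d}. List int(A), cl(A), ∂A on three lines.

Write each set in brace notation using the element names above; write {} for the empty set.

opens ⊆ A: {}; union → int = {}
complement {a}; its interior {}; cl(A) = X∖{} = {b, d, a}
boundary = {b, d, a} ∖ {} = {b, d, a}

int(A) = {}
cl(A)  = {b, d, a}
∂A     = {b, d, a}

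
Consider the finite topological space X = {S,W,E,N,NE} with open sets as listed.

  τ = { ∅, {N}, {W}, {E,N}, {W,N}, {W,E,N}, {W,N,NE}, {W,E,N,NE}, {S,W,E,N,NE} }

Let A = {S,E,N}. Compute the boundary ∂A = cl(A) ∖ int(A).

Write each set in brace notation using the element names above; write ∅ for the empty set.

{S,NE}

open subsets of A: ∅, {N}, {E,N}; so int(A) = {E,N}
closure: X∖int(X∖A) = X∖{W} = {S,E,N,NE}
∂A = {S,E,N,NE} minus {E,N} = {S,NE}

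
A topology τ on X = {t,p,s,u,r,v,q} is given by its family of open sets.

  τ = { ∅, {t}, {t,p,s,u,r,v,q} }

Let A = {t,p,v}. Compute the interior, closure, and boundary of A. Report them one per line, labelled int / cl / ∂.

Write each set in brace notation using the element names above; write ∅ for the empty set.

int(A) = {t}
cl(A)  = {t,p,s,u,r,v,q}
∂A     = {p,s,u,r,v,q}

interior: largest open inside A is {t} (from ∅, {t})
cl via duality: int({s,u,r,q}) = ∅, so X∖∅ = {t,p,s,u,r,v,q}
cl∖int = {p,s,u,r,v,q}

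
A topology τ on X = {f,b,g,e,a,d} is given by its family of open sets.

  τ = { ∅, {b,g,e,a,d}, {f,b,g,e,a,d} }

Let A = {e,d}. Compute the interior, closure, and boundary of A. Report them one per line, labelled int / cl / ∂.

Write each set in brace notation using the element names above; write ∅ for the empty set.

int(A) = ∅
cl(A)  = {f,b,g,e,a,d}
∂A     = {f,b,g,e,a,d}

U open, U⊆A: ∅. int(A) = ⋃ = ∅
X∖A={f,b,g,a}, int(X∖A)=∅, hence cl(A)={f,b,g,e,a,d}
∂A: remove int from cl → {f,b,g,e,a,d}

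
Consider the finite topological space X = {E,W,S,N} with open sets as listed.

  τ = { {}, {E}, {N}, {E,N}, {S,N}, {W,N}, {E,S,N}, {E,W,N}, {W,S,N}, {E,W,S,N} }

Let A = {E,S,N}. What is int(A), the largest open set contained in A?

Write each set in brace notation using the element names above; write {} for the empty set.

{E,S,N}

U open, U⊆A: {}, {N}, {E}, {S,N}, {E,N}, {E,S,N}. int(A) = ⋃ = {E,S,N}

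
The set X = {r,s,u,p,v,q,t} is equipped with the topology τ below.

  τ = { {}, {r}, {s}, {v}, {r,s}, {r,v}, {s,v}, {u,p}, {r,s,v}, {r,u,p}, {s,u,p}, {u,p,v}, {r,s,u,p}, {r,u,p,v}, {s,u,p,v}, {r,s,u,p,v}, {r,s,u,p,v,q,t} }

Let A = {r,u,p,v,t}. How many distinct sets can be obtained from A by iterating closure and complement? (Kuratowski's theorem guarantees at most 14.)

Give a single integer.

X∖A={s,q}, int(X∖A)={s}, hence cl(A)={r,u,p,v,q,t}
Orbit (k=closure, c=complement):
  1. A     = {r,u,p,v,t}
  2. kA    = {r,u,p,v,q,t}
  3. cA    = {s,q}
  4. ckA   = {s}
  5. kcA   = {s,q,t}
  6. ckcA  = {r,u,p,v}
(closed under both — stop)

6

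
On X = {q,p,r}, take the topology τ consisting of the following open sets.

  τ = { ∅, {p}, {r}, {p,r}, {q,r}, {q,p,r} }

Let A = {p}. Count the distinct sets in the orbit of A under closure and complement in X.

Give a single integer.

complement {q,r}; its interior {q,r}; cl(A) = X∖{q,r} = {p}
With k = closure, c = complement:
  1. A     = {p}
  2. cA    = {q,r}
k, c of each give nothing new

2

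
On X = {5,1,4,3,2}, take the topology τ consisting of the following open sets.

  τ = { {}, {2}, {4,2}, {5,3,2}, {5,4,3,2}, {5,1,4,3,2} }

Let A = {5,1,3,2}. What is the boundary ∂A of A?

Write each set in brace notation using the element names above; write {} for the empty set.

{1,4}

U open, U⊆A: {}, {2}, {5,3,2}. int(A) = ⋃ = {5,3,2}
X∖A={4}, int(X∖A)={}, hence cl(A)={5,1,4,3,2}
∂A: remove int from cl → {1,4}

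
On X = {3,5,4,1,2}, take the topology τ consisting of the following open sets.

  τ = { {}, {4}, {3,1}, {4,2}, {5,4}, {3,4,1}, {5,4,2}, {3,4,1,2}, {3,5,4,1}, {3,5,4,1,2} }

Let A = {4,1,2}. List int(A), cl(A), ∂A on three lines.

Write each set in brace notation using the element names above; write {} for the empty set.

int(A) = {4,2}
cl(A)  = {3,5,4,1,2}
∂A     = {3,5,1}

opens ⊆ A: {}, {4}, {4,2}; union → int = {4,2}
complement {3,5}; its interior {}; cl(A) = X∖{} = {3,5,4,1,2}
boundary = {3,5,4,1,2} ∖ {4,2} = {3,5,1}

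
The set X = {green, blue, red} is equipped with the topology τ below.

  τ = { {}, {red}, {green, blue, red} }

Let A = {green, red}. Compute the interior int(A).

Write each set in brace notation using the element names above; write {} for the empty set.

opens ⊆ A: {}, {red}; union → int = {red}

{red}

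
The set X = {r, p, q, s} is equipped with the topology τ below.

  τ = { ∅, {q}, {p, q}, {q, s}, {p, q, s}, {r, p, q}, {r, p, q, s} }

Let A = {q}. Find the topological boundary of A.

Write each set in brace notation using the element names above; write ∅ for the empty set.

{r, p, s}

interior: largest open inside A is {q} (from ∅, {q})
cl via duality: int({r, p, s}) = ∅, so X∖∅ = {r, p, q, s}
cl∖int = {r, p, s}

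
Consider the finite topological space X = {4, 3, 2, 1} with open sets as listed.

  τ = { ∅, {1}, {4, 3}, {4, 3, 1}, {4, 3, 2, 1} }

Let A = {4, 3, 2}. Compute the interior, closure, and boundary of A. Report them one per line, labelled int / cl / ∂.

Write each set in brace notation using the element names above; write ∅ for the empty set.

open subsets of A: ∅, {4, 3}; so int(A) = {4, 3}
closure: X∖int(X∖A) = X∖{1} = {4, 3, 2}
∂A = {4, 3, 2} minus {4, 3} = {2}

int(A) = {4, 3}
cl(A)  = {4, 3, 2}
∂A     = {2}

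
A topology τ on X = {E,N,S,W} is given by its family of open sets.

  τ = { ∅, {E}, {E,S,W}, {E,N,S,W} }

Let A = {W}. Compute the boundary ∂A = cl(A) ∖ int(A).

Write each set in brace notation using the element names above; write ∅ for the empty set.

{N,S,W}

interior: largest open inside A is ∅ (from ∅)
cl via duality: int({E,N,S}) = {E}, so X∖{E} = {N,S,W}
cl∖int = {N,S,W}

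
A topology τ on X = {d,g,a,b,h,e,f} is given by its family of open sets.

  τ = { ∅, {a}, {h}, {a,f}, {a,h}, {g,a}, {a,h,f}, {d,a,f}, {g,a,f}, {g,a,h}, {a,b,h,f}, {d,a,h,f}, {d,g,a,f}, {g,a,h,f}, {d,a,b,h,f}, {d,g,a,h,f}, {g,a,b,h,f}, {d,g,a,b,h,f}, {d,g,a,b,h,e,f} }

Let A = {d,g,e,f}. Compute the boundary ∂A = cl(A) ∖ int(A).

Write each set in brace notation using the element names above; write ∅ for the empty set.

{d,g,b,e,f}

open subsets of A: ∅; so int(A) = ∅
closure: X∖int(X∖A) = X∖{a,h} = {d,g,b,e,f}
∂A = {d,g,b,e,f} minus ∅ = {d,g,b,e,f}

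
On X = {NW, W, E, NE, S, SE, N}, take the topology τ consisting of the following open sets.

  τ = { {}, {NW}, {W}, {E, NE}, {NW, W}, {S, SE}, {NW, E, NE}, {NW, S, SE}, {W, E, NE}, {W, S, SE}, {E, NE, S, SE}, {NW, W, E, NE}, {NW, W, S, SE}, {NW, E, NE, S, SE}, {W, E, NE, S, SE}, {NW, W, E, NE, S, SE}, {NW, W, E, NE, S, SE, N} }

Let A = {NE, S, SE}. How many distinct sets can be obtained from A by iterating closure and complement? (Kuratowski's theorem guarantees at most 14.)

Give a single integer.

10

complement {NW, W, E, N}; its interior {NW, W}; cl(A) = X∖{NW, W} = {E, NE, S, SE, N}
With k = closure, c = complement:
  1. A     = {NE, S, SE}
  2. kA    = {E, NE, S, SE, N}
  3. cA    = {NW, W, E, N}
  4. ckA   = {NW, W}
  5. kcA   = {NW, W, E, NE, N}
  6. kckA  = {NW, W, N}
  7. ckcA  = {S, SE}
  8. ckckA = {E, NE, S, SE}
  9. kckcA = {S, SE, N}
  10. ckckcA = {NW, W, E, NE}
k, c of each give nothing new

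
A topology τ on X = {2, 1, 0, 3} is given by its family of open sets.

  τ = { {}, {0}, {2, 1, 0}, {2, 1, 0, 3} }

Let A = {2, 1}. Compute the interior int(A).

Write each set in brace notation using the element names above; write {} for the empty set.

{}

open subsets of A: {}; so int(A) = {}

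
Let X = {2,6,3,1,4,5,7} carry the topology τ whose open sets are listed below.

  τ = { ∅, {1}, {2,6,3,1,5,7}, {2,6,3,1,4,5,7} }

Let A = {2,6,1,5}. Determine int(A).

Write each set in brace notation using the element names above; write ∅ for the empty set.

{1}

interior: largest open inside A is {1} (from ∅, {1})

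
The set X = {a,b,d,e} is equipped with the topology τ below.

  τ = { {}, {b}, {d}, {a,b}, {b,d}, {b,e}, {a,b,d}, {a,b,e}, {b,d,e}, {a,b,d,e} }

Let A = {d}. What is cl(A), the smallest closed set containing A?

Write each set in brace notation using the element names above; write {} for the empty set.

{d}

complement {a,b,e}; its interior {a,b,e}; cl(A) = X∖{a,b,e} = {d}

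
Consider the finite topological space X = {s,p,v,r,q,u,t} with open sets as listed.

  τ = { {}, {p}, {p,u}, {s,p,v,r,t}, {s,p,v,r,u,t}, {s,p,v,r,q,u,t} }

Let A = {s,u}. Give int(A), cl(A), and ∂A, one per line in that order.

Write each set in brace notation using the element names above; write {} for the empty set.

int(A) = {}
cl(A)  = {s,v,r,q,u,t}
∂A     = {s,v,r,q,u,t}

open subsets of A: {}; so int(A) = {}
closure: X∖int(X∖A) = X∖{p} = {s,v,r,q,u,t}
∂A = {s,v,r,q,u,t} minus {} = {s,v,r,q,u,t}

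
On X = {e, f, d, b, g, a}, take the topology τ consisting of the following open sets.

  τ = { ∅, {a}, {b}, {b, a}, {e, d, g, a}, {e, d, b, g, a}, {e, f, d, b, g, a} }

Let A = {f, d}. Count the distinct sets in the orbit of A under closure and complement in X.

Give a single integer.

X∖A={e, b, g, a}, int(X∖A)={b, a}, hence cl(A)={e, f, d, g}
Orbit (k=closure, c=complement):
  1. A     = {f, d}
  2. kA    = {e, f, d, g}
  3. cA    = {e, b, g, a}
  4. ckA   = {b, a}
  5. kcA   = {e, f, d, b, g, a}
  6. ckcA  = ∅
(closed under both — stop)

6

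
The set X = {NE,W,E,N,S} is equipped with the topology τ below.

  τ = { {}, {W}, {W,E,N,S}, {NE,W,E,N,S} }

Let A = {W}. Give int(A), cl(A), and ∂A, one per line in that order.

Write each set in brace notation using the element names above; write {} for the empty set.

int(A) = {W}
cl(A)  = {NE,W,E,N,S}
∂A     = {NE,E,N,S}

open subsets of A: {}, {W}; so int(A) = {W}
closure: X∖int(X∖A) = X∖{} = {NE,W,E,N,S}
∂A = {NE,W,E,N,S} minus {W} = {NE,E,N,S}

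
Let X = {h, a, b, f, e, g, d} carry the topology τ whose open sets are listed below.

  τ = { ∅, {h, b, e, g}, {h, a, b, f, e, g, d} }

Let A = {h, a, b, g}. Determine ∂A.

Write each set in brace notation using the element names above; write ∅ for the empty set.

{h, a, b, f, e, g, d}

opens ⊆ A: ∅; union → int = ∅
complement {f, e, d}; its interior ∅; cl(A) = X∖∅ = {h, a, b, f, e, g, d}
boundary = {h, a, b, f, e, g, d} ∖ ∅ = {h, a, b, f, e, g, d}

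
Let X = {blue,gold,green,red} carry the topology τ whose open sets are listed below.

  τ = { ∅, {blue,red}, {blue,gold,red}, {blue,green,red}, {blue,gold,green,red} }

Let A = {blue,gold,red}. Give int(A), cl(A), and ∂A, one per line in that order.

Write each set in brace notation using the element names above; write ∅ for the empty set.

int(A) = {blue,gold,red}
cl(A)  = {blue,gold,green,red}
∂A     = {green}

interior: largest open inside A is {blue,gold,red} (from ∅, {blue,red}, {blue,gold,red})
cl via duality: int({green}) = ∅, so X∖∅ = {blue,gold,green,red}
cl∖int = {green}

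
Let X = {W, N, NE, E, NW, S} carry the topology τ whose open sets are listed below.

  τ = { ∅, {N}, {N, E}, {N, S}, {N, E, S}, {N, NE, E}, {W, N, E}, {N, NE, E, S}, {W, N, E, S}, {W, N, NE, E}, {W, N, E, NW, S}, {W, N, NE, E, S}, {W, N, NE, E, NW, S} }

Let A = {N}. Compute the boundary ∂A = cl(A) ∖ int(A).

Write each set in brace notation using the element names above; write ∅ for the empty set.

interior: largest open inside A is {N} (from ∅, {N})
cl via duality: int({W, NE, E, NW, S}) = ∅, so X∖∅ = {W, N, NE, E, NW, S}
cl∖int = {W, NE, E, NW, S}

{W, NE, E, NW, S}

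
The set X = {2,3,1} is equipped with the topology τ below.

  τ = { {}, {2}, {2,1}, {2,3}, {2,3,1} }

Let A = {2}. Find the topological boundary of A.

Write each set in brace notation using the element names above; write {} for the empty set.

interior: largest open inside A is {2} (from {}, {2})
cl via duality: int({3,1}) = {}, so X∖{} = {2,3,1}
cl∖int = {3,1}

{3,1}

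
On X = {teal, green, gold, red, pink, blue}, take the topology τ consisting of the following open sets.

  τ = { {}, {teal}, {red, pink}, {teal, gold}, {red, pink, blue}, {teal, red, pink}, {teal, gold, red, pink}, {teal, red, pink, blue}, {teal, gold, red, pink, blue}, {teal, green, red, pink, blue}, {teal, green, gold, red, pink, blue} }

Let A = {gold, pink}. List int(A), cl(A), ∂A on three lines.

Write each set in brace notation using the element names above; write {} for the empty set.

int(A) = {}
cl(A)  = {green, gold, red, pink, blue}
∂A     = {green, gold, red, pink, blue}

interior: largest open inside A is {} (from {})
cl via duality: int({teal, green, red, blue}) = {teal}, so X∖{teal} = {green, gold, red, pink, blue}
cl∖int = {green, gold, red, pink, blue}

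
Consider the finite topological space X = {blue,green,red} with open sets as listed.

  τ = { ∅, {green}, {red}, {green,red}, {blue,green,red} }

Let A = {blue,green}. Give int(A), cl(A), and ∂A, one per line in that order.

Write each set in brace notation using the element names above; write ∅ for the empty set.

int(A) = {green}
cl(A)  = {blue,green}
∂A     = {blue}

opens ⊆ A: ∅, {green}; union → int = {green}
complement {red}; its interior {red}; cl(A) = X∖{red} = {blue,green}
boundary = {blue,green} ∖ {green} = {blue}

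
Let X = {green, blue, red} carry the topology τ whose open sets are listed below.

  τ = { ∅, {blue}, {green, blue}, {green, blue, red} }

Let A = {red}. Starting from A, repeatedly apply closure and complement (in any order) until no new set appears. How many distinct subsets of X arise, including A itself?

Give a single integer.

4

cl via duality: int({green, blue}) = {green, blue}, so X∖{green, blue} = {red}
Write k for closure, c for complement:
  1. A     = {red}
  2. cA    = {green, blue}
  3. kcA   = {green, blue, red}
  4. ckcA  = ∅
applying k or c yields no new set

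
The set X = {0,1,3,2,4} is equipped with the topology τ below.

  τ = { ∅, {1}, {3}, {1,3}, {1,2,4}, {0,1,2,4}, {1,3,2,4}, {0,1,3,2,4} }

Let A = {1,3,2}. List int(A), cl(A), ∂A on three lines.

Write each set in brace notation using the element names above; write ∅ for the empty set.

opens ⊆ A: ∅, {3}, {1}, {1,3}; union → int = {1,3}
complement {0,4}; its interior ∅; cl(A) = X∖∅ = {0,1,3,2,4}
boundary = {0,1,3,2,4} ∖ {1,3} = {0,2,4}

int(A) = {1,3}
cl(A)  = {0,1,3,2,4}
∂A     = {0,2,4}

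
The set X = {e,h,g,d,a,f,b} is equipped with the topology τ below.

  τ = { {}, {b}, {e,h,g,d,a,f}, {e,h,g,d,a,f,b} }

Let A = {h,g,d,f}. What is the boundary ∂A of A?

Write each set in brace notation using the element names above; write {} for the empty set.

{e,h,g,d,a,f}

interior: largest open inside A is {} (from {})
cl via duality: int({e,a,b}) = {b}, so X∖{b} = {e,h,g,d,a,f}
cl∖int = {e,h,g,d,a,f}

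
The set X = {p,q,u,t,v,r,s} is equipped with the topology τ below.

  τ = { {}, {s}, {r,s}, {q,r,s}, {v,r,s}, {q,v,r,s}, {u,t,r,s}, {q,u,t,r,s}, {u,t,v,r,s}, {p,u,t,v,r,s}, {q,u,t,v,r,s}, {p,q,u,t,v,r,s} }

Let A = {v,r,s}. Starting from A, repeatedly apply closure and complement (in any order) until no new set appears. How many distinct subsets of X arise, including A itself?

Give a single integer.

4

closure: X∖int(X∖A) = X∖{} = {p,q,u,t,v,r,s}
Let k=closure and c=complement:
  1. A     = {v,r,s}
  2. kA    = {p,q,u,t,v,r,s}
  3. cA    = {p,q,u,t}
  4. ckA   = {}
— saturated at 4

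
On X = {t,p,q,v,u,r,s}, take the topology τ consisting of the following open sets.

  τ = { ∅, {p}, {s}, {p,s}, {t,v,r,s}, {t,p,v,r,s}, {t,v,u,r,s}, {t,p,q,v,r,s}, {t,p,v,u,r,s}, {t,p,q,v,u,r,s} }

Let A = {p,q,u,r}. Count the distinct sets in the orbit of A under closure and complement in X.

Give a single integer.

8

complement {t,v,s}; its interior {s}; cl(A) = X∖{s} = {t,p,q,v,u,r}
With k = closure, c = complement:
  1. A     = {p,q,u,r}
  2. kA    = {t,p,q,v,u,r}
  3. cA    = {t,v,s}
  4. ckA   = {s}
  5. kcA   = {t,q,v,u,r,s}
  6. ckcA  = {p}
  7. kckcA = {p,q}
  8. ckckcA = {t,v,u,r,s}
k, c of each give nothing new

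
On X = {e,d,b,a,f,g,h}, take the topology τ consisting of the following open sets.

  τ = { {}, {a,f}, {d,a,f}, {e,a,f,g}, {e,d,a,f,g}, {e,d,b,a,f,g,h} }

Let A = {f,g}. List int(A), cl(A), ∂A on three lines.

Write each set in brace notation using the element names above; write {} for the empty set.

int(A) = {}
cl(A)  = {e,d,b,a,f,g,h}
∂A     = {e,d,b,a,f,g,h}

interior: largest open inside A is {} (from {})
cl via duality: int({e,d,b,a,h}) = {}, so X∖{} = {e,d,b,a,f,g,h}
cl∖int = {e,d,b,a,f,g,h}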